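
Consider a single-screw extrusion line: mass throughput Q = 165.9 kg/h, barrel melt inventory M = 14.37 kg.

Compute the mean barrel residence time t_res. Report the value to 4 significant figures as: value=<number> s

Convert throughput: Q = 165.9 kg/h = 165.9/3600 = 0.0460833 kg/s
Mean residence time: t_res = M/Q_s = 14.37 kg / 0.0460833 kg/s = 311.826 s

value=311.8 s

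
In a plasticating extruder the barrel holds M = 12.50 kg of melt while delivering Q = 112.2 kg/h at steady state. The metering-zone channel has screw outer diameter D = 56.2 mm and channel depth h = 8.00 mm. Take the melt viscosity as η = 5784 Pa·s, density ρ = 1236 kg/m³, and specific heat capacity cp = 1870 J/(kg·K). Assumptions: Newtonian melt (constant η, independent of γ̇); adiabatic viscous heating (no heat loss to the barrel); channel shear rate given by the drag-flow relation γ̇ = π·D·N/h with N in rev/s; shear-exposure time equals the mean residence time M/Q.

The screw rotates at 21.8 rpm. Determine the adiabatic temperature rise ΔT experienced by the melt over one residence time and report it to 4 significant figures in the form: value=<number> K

value=64.53 K

Throughput in SI: Q_s = 112.2 kg/h ÷ 3600 s/h = 0.0311667 kg/s
t_res = M / Q_s = 12.50 ÷ 0.0311667 = 401.07 s
Convert to SI: D = 0.0562 m, h = 0.008 m, N = 21.8/60 = 0.363333 rev/s
Shear rate: γ̇ = πDN/h = π·0.0562·0.363333/0.008 = 8.01865 s⁻¹
Adiabatic rise: ΔT = η γ̇² t_res / (ρ cp) = 5784·(8.01865)²·401.07 / (1236·1870) = 64.5343 K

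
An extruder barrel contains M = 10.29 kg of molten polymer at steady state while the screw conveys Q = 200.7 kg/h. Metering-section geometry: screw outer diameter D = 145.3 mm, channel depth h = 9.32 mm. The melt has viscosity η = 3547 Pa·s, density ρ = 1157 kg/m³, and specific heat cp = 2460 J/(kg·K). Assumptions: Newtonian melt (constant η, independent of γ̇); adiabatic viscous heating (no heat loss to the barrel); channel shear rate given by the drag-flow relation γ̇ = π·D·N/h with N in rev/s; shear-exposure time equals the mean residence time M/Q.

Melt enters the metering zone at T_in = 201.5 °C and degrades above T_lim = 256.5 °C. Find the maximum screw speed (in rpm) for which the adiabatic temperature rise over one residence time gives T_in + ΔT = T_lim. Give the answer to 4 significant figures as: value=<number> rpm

Throughput in SI: Q_s = 200.7 kg/h ÷ 3600 s/h = 0.05575 kg/s
Mean residence time: t_res = M/Q_s = 10.29 kg / 0.05575 kg/s = 184.574 s
Convert to metres: D = 0.1453 m, h = 0.00932 m
Allowable rise: ΔT_a = T_lim − T_in = 256.5 − 201.5 = 55 K
Invert ΔT = ηγ̇²t_res/(ρcp) for γ̇: γ̇_max² = ΔT_a ρ cp / (η t_res) = 55·1157·2460 / (3547·184.574) = 239.111 s⁻²
γ̇_max = sqrt(239.111) = 15.4632 s⁻¹
Solve γ̇ = πDN/h for N: N_max = γ̇_max·h/(π·D) = 15.4632 × 0.00932 / (π × 0.1453) = 0.315719 rev/s = 18.9431 rpm

value=18.94 rpm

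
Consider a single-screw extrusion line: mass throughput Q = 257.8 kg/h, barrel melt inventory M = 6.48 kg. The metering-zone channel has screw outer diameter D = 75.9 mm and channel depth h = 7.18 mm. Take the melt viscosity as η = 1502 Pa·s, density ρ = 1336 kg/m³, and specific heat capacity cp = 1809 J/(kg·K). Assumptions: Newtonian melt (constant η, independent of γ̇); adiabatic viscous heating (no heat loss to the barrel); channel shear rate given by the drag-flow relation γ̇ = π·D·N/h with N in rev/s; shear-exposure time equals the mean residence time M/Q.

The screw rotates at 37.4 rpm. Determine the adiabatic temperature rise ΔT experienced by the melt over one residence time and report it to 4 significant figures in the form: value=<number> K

value=24.10 K

Q_s = Q / 3600 = 257.8 / 3600 = 0.0716111 kg/s
t_res = M / Q_s = 6.48 / 0.0716111 = 90.4888 s
D = 75.9 mm = 0.0759 m;  h = 7.18 mm = 0.00718 m;  N = 37.4 rpm / 60 = 0.623333 rev/s
γ̇ = π D N / h = (π)(0.0759)(0.623333) / 0.00718 = 20.7008 s⁻¹
ΔT = η·γ̇²·t_res/(ρ·cp) = [1502 × 20.7008² × 90.4888] / [1336 × 1809] = 24.0988 K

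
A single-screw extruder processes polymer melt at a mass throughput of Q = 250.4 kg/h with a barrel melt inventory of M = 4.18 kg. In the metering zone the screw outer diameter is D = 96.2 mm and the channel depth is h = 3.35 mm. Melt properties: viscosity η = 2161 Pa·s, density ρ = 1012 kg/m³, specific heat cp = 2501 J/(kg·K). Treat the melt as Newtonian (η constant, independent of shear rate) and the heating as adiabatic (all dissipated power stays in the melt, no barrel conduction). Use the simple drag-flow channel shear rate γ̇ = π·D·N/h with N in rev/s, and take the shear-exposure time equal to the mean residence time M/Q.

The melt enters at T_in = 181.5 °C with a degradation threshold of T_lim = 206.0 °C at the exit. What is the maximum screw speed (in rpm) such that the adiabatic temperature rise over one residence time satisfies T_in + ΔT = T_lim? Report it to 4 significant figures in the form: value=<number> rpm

value=14.53 rpm

Throughput in SI: Q_s = 250.4 kg/h ÷ 3600 s/h = 0.0695556 kg/s
t_res = M / Q_s = 4.18 ÷ 0.0695556 = 60.0958 s
D = 96.2 mm = 0.0962 m;  h = 3.35 mm = 0.00335 m
ΔT_a = T_lim − T_in = 206.0 − 181.5 = 24.5 K
Invert ΔT = ηγ̇²t_res/(ρcp) for γ̇: γ̇_max² = ΔT_a ρ cp / (η t_res) = 24.5·1012·2501 / (2161·60.0958) = 477.486 s⁻²
γ̇_max = √477.486 = 21.8515 s⁻¹
N_max = γ̇_max h / (πD) = 21.8515·0.00335/(π·0.0962) = 0.242215 rev/s → ×60 = 14.5329 rpm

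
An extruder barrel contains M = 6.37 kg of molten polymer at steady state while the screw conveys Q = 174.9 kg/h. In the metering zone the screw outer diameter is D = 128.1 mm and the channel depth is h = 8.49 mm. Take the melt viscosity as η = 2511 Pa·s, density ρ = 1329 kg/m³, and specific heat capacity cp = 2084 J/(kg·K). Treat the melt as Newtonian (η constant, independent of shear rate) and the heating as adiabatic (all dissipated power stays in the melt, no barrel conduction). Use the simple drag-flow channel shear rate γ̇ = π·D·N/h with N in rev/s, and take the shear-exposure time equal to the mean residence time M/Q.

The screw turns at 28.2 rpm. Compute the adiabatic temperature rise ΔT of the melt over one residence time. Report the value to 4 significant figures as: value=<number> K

value=59.00 K

Throughput in SI: Q_s = 174.9 kg/h ÷ 3600 s/h = 0.0485833 kg/s
Mean residence time: t_res = M/Q_s = 6.37 kg / 0.0485833 kg/s = 131.115 s
Convert to SI: D = 0.1281 m, h = 0.00849 m, N = 28.2/60 = 0.47 rev/s
Shear rate: γ̇ = πDN/h = π·0.1281·0.47/0.00849 = 22.2787 s⁻¹
Adiabatic rise: ΔT = η γ̇² t_res / (ρ cp) = 2511·(22.2787)²·131.115 / (1329·2084) = 59.0003 K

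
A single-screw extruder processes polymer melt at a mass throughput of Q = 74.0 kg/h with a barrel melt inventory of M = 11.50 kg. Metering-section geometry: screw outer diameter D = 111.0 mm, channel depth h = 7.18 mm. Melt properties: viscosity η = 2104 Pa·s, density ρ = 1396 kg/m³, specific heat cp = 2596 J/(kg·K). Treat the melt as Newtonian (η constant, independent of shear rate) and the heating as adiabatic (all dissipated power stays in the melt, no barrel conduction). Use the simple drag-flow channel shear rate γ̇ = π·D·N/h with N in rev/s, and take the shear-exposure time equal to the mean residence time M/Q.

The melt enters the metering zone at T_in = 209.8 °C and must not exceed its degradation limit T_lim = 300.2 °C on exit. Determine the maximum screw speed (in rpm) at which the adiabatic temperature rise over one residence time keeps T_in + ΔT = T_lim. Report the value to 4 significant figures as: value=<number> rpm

value=20.61 rpm

Throughput in SI: Q_s = 74.0 kg/h ÷ 3600 s/h = 0.0205556 kg/s
t_res = M / Q_s = 11.50 / 0.0205556 = 559.459 s
Convert to metres: D = 0.111 m, h = 0.00718 m
Allowable rise: ΔT_a = T_lim − T_in = 300.2 − 209.8 = 90.4 K
γ̇_max² = ΔT_a·ρ·cp / (η·t_res) = [90.4 × 1396 × 2596] / [2104 × 559.459] = 278.32 s⁻²
Take the square root: γ̇_max = √(278.32) = 16.6829 s⁻¹
Solve γ̇ = πDN/h for N: N_max = γ̇_max·h/(π·D) = 16.6829 × 0.00718 / (π × 0.111) = 0.343498 rev/s = 20.6099 rpm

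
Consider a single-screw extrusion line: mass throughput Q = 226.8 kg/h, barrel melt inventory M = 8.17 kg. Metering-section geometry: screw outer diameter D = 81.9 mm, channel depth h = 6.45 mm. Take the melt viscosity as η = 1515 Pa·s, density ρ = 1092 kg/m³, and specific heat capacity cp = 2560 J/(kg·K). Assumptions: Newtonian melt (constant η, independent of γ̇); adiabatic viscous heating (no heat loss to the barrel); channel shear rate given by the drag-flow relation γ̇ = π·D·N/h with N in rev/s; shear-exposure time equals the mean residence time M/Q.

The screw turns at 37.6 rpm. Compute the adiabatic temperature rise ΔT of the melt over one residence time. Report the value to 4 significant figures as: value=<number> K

value=43.92 K

Throughput in SI: Q_s = 226.8 kg/h ÷ 3600 s/h = 0.063 kg/s
Mean residence time: t_res = M/Q_s = 8.17 kg / 0.063 kg/s = 129.683 s
D = 81.9 mm = 0.0819 m;  h = 6.45 mm = 0.00645 m;  N = 37.6 rpm / 60 = 0.626667 rev/s
Shear rate: γ̇ = πDN/h = π·0.0819·0.626667/0.00645 = 24.9983 s⁻¹
ΔT = η·γ̇²·t_res / (ρ·cp) = 1515 · (24.9983)² · 129.683 / (1092 · 2560) = 43.919 K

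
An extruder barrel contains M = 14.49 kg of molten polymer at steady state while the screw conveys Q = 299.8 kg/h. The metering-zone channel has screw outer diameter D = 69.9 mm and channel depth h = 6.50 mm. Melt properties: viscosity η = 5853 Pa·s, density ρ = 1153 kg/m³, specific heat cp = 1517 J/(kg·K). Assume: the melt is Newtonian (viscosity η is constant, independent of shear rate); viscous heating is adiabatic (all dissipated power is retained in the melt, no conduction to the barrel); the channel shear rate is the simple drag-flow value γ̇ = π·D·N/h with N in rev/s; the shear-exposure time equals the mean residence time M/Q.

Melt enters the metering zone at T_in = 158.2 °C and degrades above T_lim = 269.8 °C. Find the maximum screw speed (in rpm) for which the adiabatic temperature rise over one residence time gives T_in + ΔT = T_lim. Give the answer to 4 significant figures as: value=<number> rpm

value=24.59 rpm

Q_s = Q / 3600 = 299.8 / 3600 = 0.0832778 kg/s
Mean residence time: t_res = M/Q_s = 14.49 kg / 0.0832778 kg/s = 173.996 s
D = 69.9 mm = 0.0699 m;  h = 6.50 mm = 0.0065 m
ΔT_a = T_lim − T_in = 269.8 °C − 158.2 °C = 111.6 K
γ̇_max² = ΔT_a·ρ·cp/(η·t_res) = 111.6·1153·1517/(5853·173.996) = 191.673 s⁻²
γ̇_max = sqrt(191.673) = 13.8446 s⁻¹
N_max = γ̇_max h / (πD) = 13.8446·0.0065/(π·0.0699) = 0.409795 rev/s → ×60 = 24.5877 rpm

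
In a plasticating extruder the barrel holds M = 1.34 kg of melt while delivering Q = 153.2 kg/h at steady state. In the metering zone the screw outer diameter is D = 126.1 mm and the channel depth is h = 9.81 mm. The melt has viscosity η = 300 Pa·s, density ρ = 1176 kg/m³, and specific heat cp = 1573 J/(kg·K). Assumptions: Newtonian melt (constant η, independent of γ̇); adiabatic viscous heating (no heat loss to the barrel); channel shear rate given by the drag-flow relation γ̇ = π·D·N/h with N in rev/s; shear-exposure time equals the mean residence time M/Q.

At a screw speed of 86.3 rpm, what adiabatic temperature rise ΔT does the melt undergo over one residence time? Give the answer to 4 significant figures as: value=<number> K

value=17.23 K

Q_s = Q / 3600 = 153.2 / 3600 = 0.0425556 kg/s
Mean residence time: t_res = M/Q_s = 1.34 kg / 0.0425556 kg/s = 31.4883 s
D = 126.1 mm = 0.1261 m;  h = 9.81 mm = 0.00981 m;  N = 86.3 rpm / 60 = 1.43833 rev/s
Shear rate: γ̇ = πDN/h = π·0.1261·1.43833/0.00981 = 58.0839 s⁻¹
Adiabatic rise: ΔT = η γ̇² t_res / (ρ cp) = 300·(58.0839)²·31.4883 / (1176·1573) = 17.2284 K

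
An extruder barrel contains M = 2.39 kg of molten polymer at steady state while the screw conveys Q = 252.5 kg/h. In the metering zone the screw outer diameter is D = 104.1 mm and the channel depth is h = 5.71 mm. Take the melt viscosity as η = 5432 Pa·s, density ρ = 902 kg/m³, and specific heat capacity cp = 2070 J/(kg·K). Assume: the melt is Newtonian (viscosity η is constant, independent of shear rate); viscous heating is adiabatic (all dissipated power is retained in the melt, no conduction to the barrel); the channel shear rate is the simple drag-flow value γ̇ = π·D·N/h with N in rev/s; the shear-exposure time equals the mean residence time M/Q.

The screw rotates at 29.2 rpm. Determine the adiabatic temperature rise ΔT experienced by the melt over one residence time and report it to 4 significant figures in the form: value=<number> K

Throughput in SI: Q_s = 252.5 kg/h ÷ 3600 s/h = 0.0701389 kg/s
Mean residence time: t_res = M/Q_s = 2.39 kg / 0.0701389 kg/s = 34.0752 s
Convert to SI: D = 0.1041 m, h = 0.00571 m, N = 29.2/60 = 0.486667 rev/s
Shear rate: γ̇ = πDN/h = π·0.1041·0.486667/0.00571 = 27.8738 s⁻¹
ΔT = η·γ̇²·t_res / (ρ·cp) = 5432 · (27.8738)² · 34.0752 / (902 · 2070) = 77.0219 K

value=77.02 K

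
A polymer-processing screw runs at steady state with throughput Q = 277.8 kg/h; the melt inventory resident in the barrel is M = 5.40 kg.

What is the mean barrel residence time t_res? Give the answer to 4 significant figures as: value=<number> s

Q_s = Q / 3600 = 277.8 / 3600 = 0.0771667 kg/s
t_res = M / Q_s = 5.40 / 0.0771667 = 69.9784 s

value=69.98 s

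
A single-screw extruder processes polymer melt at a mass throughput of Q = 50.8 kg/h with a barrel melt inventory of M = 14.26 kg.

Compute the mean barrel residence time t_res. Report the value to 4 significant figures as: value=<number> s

Convert throughput: Q = 50.8 kg/h = 50.8/3600 = 0.0141111 kg/s
Mean residence time: t_res = M/Q_s = 14.26 kg / 0.0141111 kg/s = 1010.55 s

value=1011. s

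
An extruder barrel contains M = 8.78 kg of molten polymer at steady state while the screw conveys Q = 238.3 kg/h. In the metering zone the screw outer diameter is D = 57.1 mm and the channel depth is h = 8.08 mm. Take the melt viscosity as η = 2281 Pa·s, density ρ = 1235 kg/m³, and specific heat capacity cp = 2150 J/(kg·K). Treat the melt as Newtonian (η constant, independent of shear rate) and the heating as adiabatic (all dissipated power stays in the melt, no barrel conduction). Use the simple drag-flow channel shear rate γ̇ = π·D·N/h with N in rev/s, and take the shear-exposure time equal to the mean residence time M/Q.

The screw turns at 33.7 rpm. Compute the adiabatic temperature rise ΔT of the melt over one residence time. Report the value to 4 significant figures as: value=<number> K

Q_s = Q / 3600 = 238.3 / 3600 = 0.0661944 kg/s
Mean residence time: t_res = M/Q_s = 8.78 kg / 0.0661944 kg/s = 132.64 s
D = 57.1 mm = 0.0571 m;  h = 8.08 mm = 0.00808 m;  N = 33.7 rpm / 60 = 0.561667 rev/s
γ̇ = π·D·N / h = π · 0.0571 · 0.561667 / 0.00808 = 12.4696 s⁻¹
ΔT = η·γ̇²·t_res / (ρ·cp) = 2281 · (12.4696)² · 132.64 / (1235 · 2150) = 17.7174 K

value=17.72 K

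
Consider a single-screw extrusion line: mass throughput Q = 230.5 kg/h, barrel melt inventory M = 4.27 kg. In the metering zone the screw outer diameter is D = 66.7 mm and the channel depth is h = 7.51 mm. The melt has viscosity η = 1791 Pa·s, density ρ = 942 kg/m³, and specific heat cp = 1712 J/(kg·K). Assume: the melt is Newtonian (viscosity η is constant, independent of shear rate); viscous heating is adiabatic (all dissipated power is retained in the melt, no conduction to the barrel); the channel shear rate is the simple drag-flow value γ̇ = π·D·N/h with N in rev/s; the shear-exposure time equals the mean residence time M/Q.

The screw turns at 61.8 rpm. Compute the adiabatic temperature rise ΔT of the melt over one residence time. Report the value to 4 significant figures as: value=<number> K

value=61.17 K

Convert throughput: Q = 230.5 kg/h = 230.5/3600 = 0.0640278 kg/s
t_res = M / Q_s = 4.27 ÷ 0.0640278 = 66.6898 s
Geometry in metres: D = 66.7 mm → 0.0667 m, h = 7.51 mm → 0.00751 m; screw speed N = 61.8 rpm = 1.03 rev/s
Shear rate: γ̇ = πDN/h = π·0.0667·1.03/0.00751 = 28.7391 s⁻¹
ΔT = η·γ̇²·t_res/(ρ·cp) = [1791 × 28.7391² × 66.6898] / [942 × 1712] = 61.1711 K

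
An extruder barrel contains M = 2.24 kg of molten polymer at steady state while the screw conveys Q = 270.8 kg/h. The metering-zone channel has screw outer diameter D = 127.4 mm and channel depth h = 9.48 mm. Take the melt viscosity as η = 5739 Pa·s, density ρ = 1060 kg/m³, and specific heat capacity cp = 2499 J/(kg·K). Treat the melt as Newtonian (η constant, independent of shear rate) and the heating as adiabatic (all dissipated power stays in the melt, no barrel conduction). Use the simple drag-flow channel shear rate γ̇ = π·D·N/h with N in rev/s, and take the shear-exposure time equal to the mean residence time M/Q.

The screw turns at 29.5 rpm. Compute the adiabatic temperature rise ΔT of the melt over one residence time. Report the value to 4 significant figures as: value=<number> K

Q_s = Q / 3600 = 270.8 / 3600 = 0.0752222 kg/s
t_res = M / Q_s = 2.24 ÷ 0.0752222 = 29.7784 s
D = 127.4 mm = 0.1274 m;  h = 9.48 mm = 0.00948 m;  N = 29.5 rpm / 60 = 0.491667 rev/s
Shear rate: γ̇ = πDN/h = π·0.1274·0.491667/0.00948 = 20.7578 s⁻¹
ΔT = η·γ̇²·t_res/(ρ·cp) = [5739 × 20.7578² × 29.7784] / [1060 × 2499] = 27.799 K

value=27.80 K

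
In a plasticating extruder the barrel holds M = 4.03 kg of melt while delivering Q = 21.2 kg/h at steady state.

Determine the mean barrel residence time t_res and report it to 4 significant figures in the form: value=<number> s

value=684.3 s

Convert throughput: Q = 21.2 kg/h = 21.2/3600 = 0.00588889 kg/s
Mean residence time: t_res = M/Q_s = 4.03 kg / 0.00588889 kg/s = 684.34 s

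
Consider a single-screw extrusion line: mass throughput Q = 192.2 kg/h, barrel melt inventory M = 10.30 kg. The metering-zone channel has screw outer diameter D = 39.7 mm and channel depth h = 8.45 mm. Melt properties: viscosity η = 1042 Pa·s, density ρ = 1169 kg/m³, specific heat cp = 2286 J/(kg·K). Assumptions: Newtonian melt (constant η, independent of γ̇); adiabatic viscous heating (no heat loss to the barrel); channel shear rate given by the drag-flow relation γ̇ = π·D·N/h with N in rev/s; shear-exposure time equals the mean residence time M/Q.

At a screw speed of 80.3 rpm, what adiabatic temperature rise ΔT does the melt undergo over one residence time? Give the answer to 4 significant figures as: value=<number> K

value=29.35 K

Throughput in SI: Q_s = 192.2 kg/h ÷ 3600 s/h = 0.0533889 kg/s
t_res = M / Q_s = 10.30 / 0.0533889 = 192.924 s
Convert to SI: D = 0.0397 m, h = 0.00845 m, N = 80.3/60 = 1.33833 rev/s
Shear rate: γ̇ = πDN/h = π·0.0397·1.33833/0.00845 = 19.7537 s⁻¹
ΔT = η·γ̇²·t_res / (ρ·cp) = 1042 · (19.7537)² · 192.924 / (1169 · 2286) = 29.3535 K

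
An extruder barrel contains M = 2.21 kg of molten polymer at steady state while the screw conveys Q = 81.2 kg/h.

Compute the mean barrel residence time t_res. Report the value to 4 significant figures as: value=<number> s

Convert throughput: Q = 81.2 kg/h = 81.2/3600 = 0.0225556 kg/s
t_res = M / Q_s = 2.21 / 0.0225556 = 97.9803 s

value=97.98 s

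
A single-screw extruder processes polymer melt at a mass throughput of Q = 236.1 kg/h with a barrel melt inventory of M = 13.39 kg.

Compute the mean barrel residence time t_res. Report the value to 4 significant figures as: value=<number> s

value=204.2 s

Q_s = Q / 3600 = 236.1 / 3600 = 0.0655833 kg/s
t_res = M / Q_s = 13.39 ÷ 0.0655833 = 204.168 s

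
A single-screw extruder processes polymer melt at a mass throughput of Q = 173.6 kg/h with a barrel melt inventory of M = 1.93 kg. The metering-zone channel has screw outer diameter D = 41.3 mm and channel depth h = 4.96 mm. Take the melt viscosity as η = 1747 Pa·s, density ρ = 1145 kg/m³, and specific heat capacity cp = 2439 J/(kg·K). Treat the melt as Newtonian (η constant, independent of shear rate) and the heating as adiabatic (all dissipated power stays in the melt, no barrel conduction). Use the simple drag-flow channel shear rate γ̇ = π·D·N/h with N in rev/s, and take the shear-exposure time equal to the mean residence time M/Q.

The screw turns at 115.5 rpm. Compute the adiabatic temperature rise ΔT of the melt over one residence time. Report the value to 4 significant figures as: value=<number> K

value=63.49 K

Convert throughput: Q = 173.6 kg/h = 173.6/3600 = 0.0482222 kg/s
t_res = M / Q_s = 1.93 ÷ 0.0482222 = 40.023 s
Geometry in metres: D = 41.3 mm → 0.0413 m, h = 4.96 mm → 0.00496 m; screw speed N = 115.5 rpm = 1.925 rev/s
γ̇ = π·D·N / h = π · 0.0413 · 1.925 / 0.00496 = 50.3557 s⁻¹
ΔT = η·γ̇²·t_res / (ρ·cp) = 1747 · (50.3557)² · 40.023 / (1145 · 2439) = 63.4868 K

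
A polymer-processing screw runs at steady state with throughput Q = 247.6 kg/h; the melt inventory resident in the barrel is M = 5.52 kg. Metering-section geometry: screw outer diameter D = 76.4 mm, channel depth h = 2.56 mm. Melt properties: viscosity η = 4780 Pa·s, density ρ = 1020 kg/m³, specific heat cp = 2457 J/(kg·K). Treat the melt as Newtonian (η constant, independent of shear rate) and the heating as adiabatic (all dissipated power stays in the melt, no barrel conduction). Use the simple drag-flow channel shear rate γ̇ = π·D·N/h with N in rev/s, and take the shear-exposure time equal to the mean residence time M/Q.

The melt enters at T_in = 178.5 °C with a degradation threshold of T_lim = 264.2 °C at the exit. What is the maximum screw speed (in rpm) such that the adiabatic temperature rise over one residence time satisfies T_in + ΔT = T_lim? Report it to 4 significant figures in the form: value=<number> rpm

Q_s = Q / 3600 = 247.6 / 3600 = 0.0687778 kg/s
Mean residence time: t_res = M/Q_s = 5.52 kg / 0.0687778 kg/s = 80.2585 s
Geometry in SI: D = 76.4 mm → 0.0764 m, h = 2.56 mm → 0.00256 m
ΔT_a = T_lim − T_in = 264.2 °C − 178.5 °C = 85.7 K
γ̇_max² = ΔT_a·ρ·cp/(η·t_res) = 85.7·1020·2457/(4780·80.2585) = 559.844 s⁻²
Take the square root: γ̇_max = √(559.844) = 23.661 s⁻¹
Solve γ̇ = πDN/h for N: N_max = γ̇_max·h/(π·D) = 23.661 × 0.00256 / (π × 0.0764) = 0.252366 rev/s = 15.1419 rpm

value=15.14 rpm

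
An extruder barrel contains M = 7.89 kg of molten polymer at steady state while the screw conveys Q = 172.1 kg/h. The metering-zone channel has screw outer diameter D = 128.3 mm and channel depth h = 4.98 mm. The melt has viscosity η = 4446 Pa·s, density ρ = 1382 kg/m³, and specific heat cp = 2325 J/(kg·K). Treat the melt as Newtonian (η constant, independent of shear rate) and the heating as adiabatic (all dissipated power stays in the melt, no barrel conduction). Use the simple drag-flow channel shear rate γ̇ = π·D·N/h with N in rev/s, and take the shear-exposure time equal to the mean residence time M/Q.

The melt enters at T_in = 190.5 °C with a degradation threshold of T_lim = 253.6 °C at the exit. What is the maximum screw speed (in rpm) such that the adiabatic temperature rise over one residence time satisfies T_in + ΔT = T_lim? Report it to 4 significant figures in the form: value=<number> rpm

Convert throughput: Q = 172.1 kg/h = 172.1/3600 = 0.0478056 kg/s
Mean residence time: t_res = M/Q_s = 7.89 kg / 0.0478056 kg/s = 165.044 s
D = 128.3 mm = 0.1283 m;  h = 4.98 mm = 0.00498 m
ΔT_a = T_lim − T_in = 253.6 °C − 190.5 °C = 63.1 K
Invert ΔT = ηγ̇²t_res/(ρcp) for γ̇: γ̇_max² = ΔT_a ρ cp / (η t_res) = 63.1·1382·2325 / (4446·165.044) = 276.307 s⁻²
Take the square root: γ̇_max = √(276.307) = 16.6225 s⁻¹
Solve γ̇ = πDN/h for N: N_max = γ̇_max·h/(π·D) = 16.6225 × 0.00498 / (π × 0.1283) = 0.205376 rev/s = 12.3225 rpm

value=12.32 rpm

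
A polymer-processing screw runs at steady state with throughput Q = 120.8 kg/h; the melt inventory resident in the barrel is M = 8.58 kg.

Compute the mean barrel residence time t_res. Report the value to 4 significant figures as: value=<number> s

value=255.7 s

Throughput in SI: Q_s = 120.8 kg/h ÷ 3600 s/h = 0.0335556 kg/s
t_res = M / Q_s = 8.58 / 0.0335556 = 255.695 s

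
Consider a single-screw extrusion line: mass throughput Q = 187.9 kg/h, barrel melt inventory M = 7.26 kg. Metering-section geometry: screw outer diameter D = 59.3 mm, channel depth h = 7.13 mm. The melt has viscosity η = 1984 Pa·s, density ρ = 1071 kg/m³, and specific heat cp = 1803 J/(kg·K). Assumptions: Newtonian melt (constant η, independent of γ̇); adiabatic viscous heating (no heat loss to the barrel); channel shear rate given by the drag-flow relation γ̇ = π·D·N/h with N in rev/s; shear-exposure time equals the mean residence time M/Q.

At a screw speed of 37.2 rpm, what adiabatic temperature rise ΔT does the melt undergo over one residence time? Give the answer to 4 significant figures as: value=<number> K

Q_s = Q / 3600 = 187.9 / 3600 = 0.0521944 kg/s
t_res = M / Q_s = 7.26 / 0.0521944 = 139.095 s
Geometry in metres: D = 59.3 mm → 0.0593 m, h = 7.13 mm → 0.00713 m; screw speed N = 37.2 rpm = 0.62 rev/s
Shear rate: γ̇ = πDN/h = π·0.0593·0.62/0.00713 = 16.1997 s⁻¹
ΔT = η·γ̇²·t_res / (ρ·cp) = 1984 · (16.1997)² · 139.095 / (1071 · 1803) = 37.5044 K

value=37.50 K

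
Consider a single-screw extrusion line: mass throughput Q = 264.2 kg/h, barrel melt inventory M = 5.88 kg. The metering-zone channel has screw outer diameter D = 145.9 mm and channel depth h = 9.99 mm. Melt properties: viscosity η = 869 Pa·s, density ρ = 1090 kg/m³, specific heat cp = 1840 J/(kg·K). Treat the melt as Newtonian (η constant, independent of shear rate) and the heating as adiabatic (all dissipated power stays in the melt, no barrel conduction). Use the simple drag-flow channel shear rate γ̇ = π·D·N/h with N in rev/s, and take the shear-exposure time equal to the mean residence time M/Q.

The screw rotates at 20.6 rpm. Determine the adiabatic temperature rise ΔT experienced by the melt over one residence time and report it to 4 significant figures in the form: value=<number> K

Q_s = Q / 3600 = 264.2 / 3600 = 0.0733889 kg/s
t_res = M / Q_s = 5.88 ÷ 0.0733889 = 80.1211 s
Convert to SI: D = 0.1459 m, h = 0.00999 m, N = 20.6/60 = 0.343333 rev/s
γ̇ = π·D·N / h = π · 0.1459 · 0.343333 / 0.00999 = 15.7527 s⁻¹
Adiabatic rise: ΔT = η γ̇² t_res / (ρ cp) = 869·(15.7527)²·80.1211 / (1090·1840) = 8.61457 K

value=8.615 K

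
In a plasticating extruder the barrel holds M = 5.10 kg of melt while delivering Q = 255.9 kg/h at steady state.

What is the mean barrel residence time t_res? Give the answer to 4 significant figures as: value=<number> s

value=71.75 s

Q_s = Q / 3600 = 255.9 / 3600 = 0.0710833 kg/s
t_res = M / Q_s = 5.10 ÷ 0.0710833 = 71.7468 s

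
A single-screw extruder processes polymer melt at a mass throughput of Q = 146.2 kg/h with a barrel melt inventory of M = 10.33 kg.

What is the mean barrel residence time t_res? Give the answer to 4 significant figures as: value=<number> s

Q_s = Q / 3600 = 146.2 / 3600 = 0.0406111 kg/s
Mean residence time: t_res = M/Q_s = 10.33 kg / 0.0406111 kg/s = 254.364 s

value=254.4 s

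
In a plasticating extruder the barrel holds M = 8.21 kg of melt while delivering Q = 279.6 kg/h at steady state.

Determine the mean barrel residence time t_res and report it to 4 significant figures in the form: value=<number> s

Throughput in SI: Q_s = 279.6 kg/h ÷ 3600 s/h = 0.0776667 kg/s
t_res = M / Q_s = 8.21 / 0.0776667 = 105.708 s

value=105.7 s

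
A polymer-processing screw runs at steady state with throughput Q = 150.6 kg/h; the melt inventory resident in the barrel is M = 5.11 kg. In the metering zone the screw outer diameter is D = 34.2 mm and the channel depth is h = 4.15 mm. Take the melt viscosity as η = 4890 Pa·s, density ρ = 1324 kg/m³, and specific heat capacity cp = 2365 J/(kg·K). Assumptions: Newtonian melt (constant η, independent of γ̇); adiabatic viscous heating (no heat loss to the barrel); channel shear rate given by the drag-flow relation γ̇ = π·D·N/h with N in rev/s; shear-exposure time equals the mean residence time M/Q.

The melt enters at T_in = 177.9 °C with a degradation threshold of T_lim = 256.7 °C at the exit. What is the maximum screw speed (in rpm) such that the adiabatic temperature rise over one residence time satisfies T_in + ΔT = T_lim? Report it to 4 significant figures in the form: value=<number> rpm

value=47.10 rpm

Convert throughput: Q = 150.6 kg/h = 150.6/3600 = 0.0418333 kg/s
t_res = M / Q_s = 5.11 / 0.0418333 = 122.151 s
D = 34.2 mm = 0.0342 m;  h = 4.15 mm = 0.00415 m
ΔT_a = T_lim − T_in = 256.7 − 177.9 = 78.8 K
Invert ΔT = ηγ̇²t_res/(ρcp) for γ̇: γ̇_max² = ΔT_a ρ cp / (η t_res) = 78.8·1324·2365 / (4890·122.151) = 413.084 s⁻²
γ̇_max = √413.084 = 20.3245 s⁻¹
N_max = γ̇_max·h / (π·D) = 20.3245 · 0.00415 / (π · 0.0342) = 0.785039 rev/s = 47.1023 rpm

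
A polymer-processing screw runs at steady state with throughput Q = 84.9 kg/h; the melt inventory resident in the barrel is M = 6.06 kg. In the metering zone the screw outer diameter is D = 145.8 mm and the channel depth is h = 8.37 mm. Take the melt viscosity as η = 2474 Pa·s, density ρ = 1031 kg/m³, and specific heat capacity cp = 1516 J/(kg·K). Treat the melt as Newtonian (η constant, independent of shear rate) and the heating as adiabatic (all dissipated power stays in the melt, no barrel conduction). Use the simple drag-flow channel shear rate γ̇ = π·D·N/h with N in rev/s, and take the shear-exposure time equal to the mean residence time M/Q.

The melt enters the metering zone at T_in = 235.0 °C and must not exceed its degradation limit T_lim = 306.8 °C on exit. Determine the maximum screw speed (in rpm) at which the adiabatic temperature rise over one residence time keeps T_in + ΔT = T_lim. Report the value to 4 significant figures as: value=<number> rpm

value=14.57 rpm

Throughput in SI: Q_s = 84.9 kg/h ÷ 3600 s/h = 0.0235833 kg/s
t_res = M / Q_s = 6.06 ÷ 0.0235833 = 256.961 s
D = 145.8 mm = 0.1458 m;  h = 8.37 mm = 0.00837 m
Allowable rise: ΔT_a = T_lim − T_in = 306.8 − 235.0 = 71.8 K
Invert ΔT = ηγ̇²t_res/(ρcp) for γ̇: γ̇_max² = ΔT_a ρ cp / (η t_res) = 71.8·1031·1516 / (2474·256.961) = 176.529 s⁻²
γ̇_max = sqrt(176.529) = 13.2864 s⁻¹
N_max = γ̇_max h / (πD) = 13.2864·0.00837/(π·0.1458) = 0.242787 rev/s → ×60 = 14.5672 rpm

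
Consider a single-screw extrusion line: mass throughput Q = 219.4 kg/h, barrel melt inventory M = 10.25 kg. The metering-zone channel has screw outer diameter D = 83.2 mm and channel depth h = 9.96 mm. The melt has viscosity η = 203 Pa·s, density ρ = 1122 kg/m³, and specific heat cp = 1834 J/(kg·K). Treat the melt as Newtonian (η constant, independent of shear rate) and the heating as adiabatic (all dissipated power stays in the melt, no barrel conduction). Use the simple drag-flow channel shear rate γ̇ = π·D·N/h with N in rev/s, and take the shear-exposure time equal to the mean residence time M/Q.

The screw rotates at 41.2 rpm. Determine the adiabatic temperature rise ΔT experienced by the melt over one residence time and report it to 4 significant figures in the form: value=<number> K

Q_s = Q / 3600 = 219.4 / 3600 = 0.0609444 kg/s
t_res = M / Q_s = 10.25 ÷ 0.0609444 = 168.186 s
Convert to SI: D = 0.0832 m, h = 0.00996 m, N = 41.2/60 = 0.686667 rev/s
Shear rate: γ̇ = πDN/h = π·0.0832·0.686667/0.00996 = 18.0202 s⁻¹
Adiabatic rise: ΔT = η γ̇² t_res / (ρ cp) = 203·(18.0202)²·168.186 / (1122·1834) = 5.38782 K

value=5.388 K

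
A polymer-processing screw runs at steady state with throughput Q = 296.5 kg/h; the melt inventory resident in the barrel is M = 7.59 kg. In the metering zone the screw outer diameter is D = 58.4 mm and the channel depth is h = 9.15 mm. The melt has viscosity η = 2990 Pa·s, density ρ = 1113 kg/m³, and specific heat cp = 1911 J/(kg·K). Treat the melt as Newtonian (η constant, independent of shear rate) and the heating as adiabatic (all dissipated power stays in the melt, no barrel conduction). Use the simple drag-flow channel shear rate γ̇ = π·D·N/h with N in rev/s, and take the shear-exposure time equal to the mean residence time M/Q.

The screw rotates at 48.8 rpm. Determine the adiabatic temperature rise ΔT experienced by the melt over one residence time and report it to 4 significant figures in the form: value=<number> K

Throughput in SI: Q_s = 296.5 kg/h ÷ 3600 s/h = 0.0823611 kg/s
Mean residence time: t_res = M/Q_s = 7.59 kg / 0.0823611 kg/s = 92.1551 s
Geometry in metres: D = 58.4 mm → 0.0584 m, h = 9.15 mm → 0.00915 m; screw speed N = 48.8 rpm = 0.813333 rev/s
Shear rate: γ̇ = πDN/h = π·0.0584·0.813333/0.00915 = 16.3084 s⁻¹
ΔT = η·γ̇²·t_res / (ρ·cp) = 2990 · (16.3084)² · 92.1551 / (1113 · 1911) = 34.4552 K

value=34.46 K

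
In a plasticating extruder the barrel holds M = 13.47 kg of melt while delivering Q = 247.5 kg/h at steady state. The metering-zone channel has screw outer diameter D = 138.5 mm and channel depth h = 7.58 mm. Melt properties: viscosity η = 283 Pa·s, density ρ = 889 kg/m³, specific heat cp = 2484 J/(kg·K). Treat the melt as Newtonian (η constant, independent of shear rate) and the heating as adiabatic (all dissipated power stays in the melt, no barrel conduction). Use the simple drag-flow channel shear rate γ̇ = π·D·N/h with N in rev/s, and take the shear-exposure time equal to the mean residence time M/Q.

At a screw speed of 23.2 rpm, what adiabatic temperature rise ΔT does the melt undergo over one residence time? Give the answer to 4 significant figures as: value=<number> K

Q_s = Q / 3600 = 247.5 / 3600 = 0.06875 kg/s
t_res = M / Q_s = 13.47 ÷ 0.06875 = 195.927 s
D = 138.5 mm = 0.1385 m;  h = 7.58 mm = 0.00758 m;  N = 23.2 rpm / 60 = 0.386667 rev/s
γ̇ = π·D·N / h = π · 0.1385 · 0.386667 / 0.00758 = 22.1956 s⁻¹
ΔT = η·γ̇²·t_res / (ρ·cp) = 283 · (22.1956)² · 195.927 / (889 · 2484) = 12.3698 K

value=12.37 K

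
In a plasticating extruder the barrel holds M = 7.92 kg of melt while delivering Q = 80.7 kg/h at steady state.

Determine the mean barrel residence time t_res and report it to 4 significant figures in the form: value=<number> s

Throughput in SI: Q_s = 80.7 kg/h ÷ 3600 s/h = 0.0224167 kg/s
t_res = M / Q_s = 7.92 ÷ 0.0224167 = 353.309 s

value=353.3 s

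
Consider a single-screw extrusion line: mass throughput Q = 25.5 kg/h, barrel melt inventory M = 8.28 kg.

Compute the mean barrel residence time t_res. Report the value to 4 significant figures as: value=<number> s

Convert throughput: Q = 25.5 kg/h = 25.5/3600 = 0.00708333 kg/s
t_res = M / Q_s = 8.28 ÷ 0.00708333 = 1168.94 s

value=1169. s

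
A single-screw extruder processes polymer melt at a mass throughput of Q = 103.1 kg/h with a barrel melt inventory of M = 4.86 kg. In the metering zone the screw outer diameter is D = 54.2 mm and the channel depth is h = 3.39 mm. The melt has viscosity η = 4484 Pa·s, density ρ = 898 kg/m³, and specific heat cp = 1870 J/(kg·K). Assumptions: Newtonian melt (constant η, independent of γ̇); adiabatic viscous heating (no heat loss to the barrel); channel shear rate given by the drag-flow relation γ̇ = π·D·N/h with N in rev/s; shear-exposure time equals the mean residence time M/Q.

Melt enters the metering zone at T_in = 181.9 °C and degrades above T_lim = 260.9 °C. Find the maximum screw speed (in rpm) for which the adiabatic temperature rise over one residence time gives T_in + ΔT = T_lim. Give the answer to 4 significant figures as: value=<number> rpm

value=15.77 rpm

Throughput in SI: Q_s = 103.1 kg/h ÷ 3600 s/h = 0.0286389 kg/s
t_res = M / Q_s = 4.86 / 0.0286389 = 169.699 s
D = 54.2 mm = 0.0542 m;  h = 3.39 mm = 0.00339 m
ΔT_a = T_lim − T_in = 260.9 − 181.9 = 79 K
γ̇_max² = ΔT_a·ρ·cp/(η·t_res) = 79·898·1870/(4484·169.699) = 174.341 s⁻²
γ̇_max = sqrt(174.341) = 13.2038 s⁻¹
N_max = γ̇_max·h / (π·D) = 13.2038 · 0.00339 / (π · 0.0542) = 0.262876 rev/s = 15.7725 rpm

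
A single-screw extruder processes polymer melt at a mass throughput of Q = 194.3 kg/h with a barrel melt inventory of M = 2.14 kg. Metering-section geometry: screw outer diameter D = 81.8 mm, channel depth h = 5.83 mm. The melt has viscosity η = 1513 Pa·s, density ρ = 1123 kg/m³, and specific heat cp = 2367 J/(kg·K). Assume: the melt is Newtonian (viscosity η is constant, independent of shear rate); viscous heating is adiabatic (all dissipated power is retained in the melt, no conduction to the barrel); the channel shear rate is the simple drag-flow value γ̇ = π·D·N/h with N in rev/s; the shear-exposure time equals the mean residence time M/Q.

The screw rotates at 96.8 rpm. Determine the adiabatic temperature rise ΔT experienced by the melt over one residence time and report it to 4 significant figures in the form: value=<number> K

Q_s = Q / 3600 = 194.3 / 3600 = 0.0539722 kg/s
t_res = M / Q_s = 2.14 ÷ 0.0539722 = 39.65 s
D = 81.8 mm = 0.0818 m;  h = 5.83 mm = 0.00583 m;  N = 96.8 rpm / 60 = 1.61333 rev/s
Shear rate: γ̇ = πDN/h = π·0.0818·1.61333/0.00583 = 71.1146 s⁻¹
Adiabatic rise: ΔT = η γ̇² t_res / (ρ cp) = 1513·(71.1146)²·39.65 / (1123·2367) = 114.136 K

value=114.1 K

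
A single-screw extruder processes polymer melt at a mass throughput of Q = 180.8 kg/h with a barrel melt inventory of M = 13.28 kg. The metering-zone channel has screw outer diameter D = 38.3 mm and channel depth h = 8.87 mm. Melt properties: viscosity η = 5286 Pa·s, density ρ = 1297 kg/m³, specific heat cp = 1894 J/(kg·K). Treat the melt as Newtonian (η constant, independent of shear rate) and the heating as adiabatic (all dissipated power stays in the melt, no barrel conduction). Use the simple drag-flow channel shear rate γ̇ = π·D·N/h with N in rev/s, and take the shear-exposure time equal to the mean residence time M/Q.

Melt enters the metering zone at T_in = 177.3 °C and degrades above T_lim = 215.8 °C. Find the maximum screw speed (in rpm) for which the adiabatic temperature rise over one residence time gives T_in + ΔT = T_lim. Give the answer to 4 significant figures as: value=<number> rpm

value=36.38 rpm

Convert throughput: Q = 180.8 kg/h = 180.8/3600 = 0.0502222 kg/s
Mean residence time: t_res = M/Q_s = 13.28 kg / 0.0502222 kg/s = 264.425 s
D = 38.3 mm = 0.0383 m;  h = 8.87 mm = 0.00887 m
ΔT_a = T_lim − T_in = 215.8 − 177.3 = 38.5 K
Invert ΔT = ηγ̇²t_res/(ρcp) for γ̇: γ̇_max² = ΔT_a ρ cp / (η t_res) = 38.5·1297·1894 / (5286·264.425) = 67.663 s⁻²
γ̇_max = sqrt(67.663) = 8.22575 s⁻¹
Solve γ̇ = πDN/h for N: N_max = γ̇_max·h/(π·D) = 8.22575 × 0.00887 / (π × 0.0383) = 0.606388 rev/s = 36.3833 rpm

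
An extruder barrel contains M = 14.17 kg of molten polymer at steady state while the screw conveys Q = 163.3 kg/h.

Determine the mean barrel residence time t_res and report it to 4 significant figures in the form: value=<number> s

value=312.4 s

Throughput in SI: Q_s = 163.3 kg/h ÷ 3600 s/h = 0.0453611 kg/s
t_res = M / Q_s = 14.17 / 0.0453611 = 312.382 s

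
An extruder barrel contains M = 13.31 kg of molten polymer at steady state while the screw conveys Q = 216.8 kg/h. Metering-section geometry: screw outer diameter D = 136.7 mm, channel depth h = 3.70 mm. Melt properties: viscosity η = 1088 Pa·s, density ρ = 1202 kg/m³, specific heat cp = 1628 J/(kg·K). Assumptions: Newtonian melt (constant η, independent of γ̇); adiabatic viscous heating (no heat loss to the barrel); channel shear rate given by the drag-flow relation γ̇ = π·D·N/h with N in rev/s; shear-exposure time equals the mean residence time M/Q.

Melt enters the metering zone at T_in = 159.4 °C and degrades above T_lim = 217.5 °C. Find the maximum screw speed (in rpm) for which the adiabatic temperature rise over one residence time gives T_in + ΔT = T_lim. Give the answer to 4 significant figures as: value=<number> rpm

value=11.24 rpm

Throughput in SI: Q_s = 216.8 kg/h ÷ 3600 s/h = 0.0602222 kg/s
t_res = M / Q_s = 13.31 / 0.0602222 = 221.015 s
D = 136.7 mm = 0.1367 m;  h = 3.70 mm = 0.0037 m
Allowable rise: ΔT_a = T_lim − T_in = 217.5 − 159.4 = 58.1 K
Invert ΔT = ηγ̇²t_res/(ρcp) for γ̇: γ̇_max² = ΔT_a ρ cp / (η t_res) = 58.1·1202·1628 / (1088·221.015) = 472.808 s⁻²
γ̇_max = sqrt(472.808) = 21.7441 s⁻¹
Solve γ̇ = πDN/h for N: N_max = γ̇_max·h/(π·D) = 21.7441 × 0.0037 / (π × 0.1367) = 0.187338 rev/s = 11.2403 rpm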